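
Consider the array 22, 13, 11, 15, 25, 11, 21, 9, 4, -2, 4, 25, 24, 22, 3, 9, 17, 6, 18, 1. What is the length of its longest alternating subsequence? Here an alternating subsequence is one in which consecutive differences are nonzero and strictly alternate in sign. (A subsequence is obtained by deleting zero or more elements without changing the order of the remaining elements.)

A longest alternating subsequence is 22, 13, 15, 11, 21, -2, 4, 3, 9, 6, 18, 1 (positions 1,2,4,6,7,10,11,15,16,18,19,20); its 11 consecutive differences strictly alternate in sign, and length 12 is optimal.

12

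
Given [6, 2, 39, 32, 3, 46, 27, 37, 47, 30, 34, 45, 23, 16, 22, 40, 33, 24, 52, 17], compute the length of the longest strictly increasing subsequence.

One longest increasing subsequence is 2, 3, 27, 30, 34, 45, 52 (positions 2,5,7,10,11,12,19), of length 7; no longer one exists.

7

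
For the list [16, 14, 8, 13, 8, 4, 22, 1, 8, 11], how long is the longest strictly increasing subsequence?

Let dp[i] be the longest increasing subsequence ending at position i. Then dp = [1, 1, 1, 2, 1, 1, 3, 1, 2, 3].
The maximum is 3; one witness is 8, 13, 22 at positions 3,4,7.

3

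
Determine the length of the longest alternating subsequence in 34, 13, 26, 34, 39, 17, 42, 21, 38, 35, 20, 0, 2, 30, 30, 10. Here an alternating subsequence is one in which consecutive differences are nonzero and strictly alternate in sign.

10

A longest alternating subsequence is 34, 13, 26, 17, 42, 21, 38, 20, 30, 10 (positions 1,2,3,6,7,8,9,11,14,16); its 9 consecutive differences strictly alternate in sign, and length 10 is optimal.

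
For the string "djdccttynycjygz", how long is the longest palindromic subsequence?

Using dp[i][j] = 2 + dp[i+1][j−1] if the ends match, else max(dp[i+1][j], dp[i][j−1]):
dp[1][15] = 7. A witness is jcynycj at positions 2,4,8,9,10,11,12.

7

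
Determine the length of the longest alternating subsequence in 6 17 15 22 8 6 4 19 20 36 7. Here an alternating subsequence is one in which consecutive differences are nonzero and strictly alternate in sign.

Track the best alternating length ending on an up-step vs a down-step at each position: up/down = 1/1, 2/1, 2/3, 4/1, 2/5, 1/5, 1/5, 6/5, 6/5, 6/1, 6/7.
The maximum over both is 7; one such subsequence is 6, 17, 15, 22, 8, 19, 7.

7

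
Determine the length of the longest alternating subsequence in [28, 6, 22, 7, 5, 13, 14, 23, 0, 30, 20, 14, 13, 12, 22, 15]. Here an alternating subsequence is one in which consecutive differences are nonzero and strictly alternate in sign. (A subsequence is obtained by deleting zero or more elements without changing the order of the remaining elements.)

A longest alternating subsequence is 28, 6, 22, 7, 13, 0, 30, 20, 22, 15 (positions 1,2,3,4,6,9,10,11,15,16); its 9 consecutive differences strictly alternate in sign, and length 10 is optimal.

10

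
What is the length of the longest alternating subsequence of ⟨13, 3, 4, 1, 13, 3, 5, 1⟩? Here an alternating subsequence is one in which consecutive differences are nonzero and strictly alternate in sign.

A longest alternating subsequence is 13, 3, 4, 1, 13, 3, 5, 1 (positions 1,2,3,4,5,6,7,8); its 7 consecutive differences strictly alternate in sign, and length 8 is optimal.

8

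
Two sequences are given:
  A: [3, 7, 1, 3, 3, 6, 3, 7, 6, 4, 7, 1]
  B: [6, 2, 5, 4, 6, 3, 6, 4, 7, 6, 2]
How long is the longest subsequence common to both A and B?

Backtracking the LCS table gives one alignment: 6 (A6,B5) → 3 (A7,B6) → 6 (A9,B7) → 4 (A10,B8) → 7 (A11,B9).
So the longest common subsequence has length 5.

5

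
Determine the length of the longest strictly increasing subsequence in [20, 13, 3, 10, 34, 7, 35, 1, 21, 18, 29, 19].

4

Scanning left to right, the best length ending at each element is: 20→1, 13→1, 3→1, 10→2, 34→3, 7→2, 35→4, 1→1, 21→3, 18→3, 29→4, 19→4.
So the longest increasing subsequence has length 4, e.g. 3, 10, 34, 35.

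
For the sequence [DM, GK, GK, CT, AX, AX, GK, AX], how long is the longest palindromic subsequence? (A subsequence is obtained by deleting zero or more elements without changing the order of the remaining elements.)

Using dp[i][j] = 2 + dp[i+1][j−1] if the ends match, else max(dp[i+1][j], dp[i][j−1]):
dp[1][8] = 4. A witness is GK AX AX GK at positions 3,5,6,7.

4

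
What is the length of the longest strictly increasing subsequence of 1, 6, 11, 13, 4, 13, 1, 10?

Scanning left to right, the best length ending at each element is: 1→1, 6→2, 11→3, 13→4, 4→2, 13→4, 1→1, 10→3.
So the longest increasing subsequence has length 4, e.g. 1, 6, 11, 13.

4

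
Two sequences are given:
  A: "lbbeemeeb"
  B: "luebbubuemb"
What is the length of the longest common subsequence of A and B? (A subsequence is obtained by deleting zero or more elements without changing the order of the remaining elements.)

6

A longest common subsequence is lbbemb (length 6); the LCS DP confirms no longer common subsequence exists.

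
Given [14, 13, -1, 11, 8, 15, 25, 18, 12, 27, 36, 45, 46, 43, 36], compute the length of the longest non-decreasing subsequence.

8

One longest non-decreasing subsequence is -1, 11, 15, 25, 27, 36, 45, 46 (positions 3,4,6,7,10,11,12,13), of length 8; no longer one exists.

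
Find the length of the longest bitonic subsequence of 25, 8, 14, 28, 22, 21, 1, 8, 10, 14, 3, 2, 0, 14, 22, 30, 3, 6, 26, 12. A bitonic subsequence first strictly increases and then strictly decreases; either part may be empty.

9

One longest bitonic subsequence is 8, 14, 28, 22, 21, 14, 3, 2, 0 (positions 2,3,4,5,6,10,11,12,13): it rises to 28 then falls. Length 9 is optimal.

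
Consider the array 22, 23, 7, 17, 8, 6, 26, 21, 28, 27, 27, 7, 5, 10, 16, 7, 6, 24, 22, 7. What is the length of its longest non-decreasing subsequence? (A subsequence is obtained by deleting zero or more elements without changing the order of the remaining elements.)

5

Let dp[i] be the longest non-decreasing subsequence ending at position i. Then dp = [1, 2, 1, 2, 2, 1, 3, 3, 4, 4, 5, 2, 1, 3, 4, 3, 2, 5, 5, 4].
The maximum is 5; one witness is 22, 23, 26, 27, 27 at positions 1,2,7,10,11.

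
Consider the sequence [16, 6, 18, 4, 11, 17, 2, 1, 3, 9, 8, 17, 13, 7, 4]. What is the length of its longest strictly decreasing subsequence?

6

One longest decreasing subsequence is 16, 11, 9, 8, 7, 4 (positions 1,5,10,11,14,15), of length 6; no longer one exists.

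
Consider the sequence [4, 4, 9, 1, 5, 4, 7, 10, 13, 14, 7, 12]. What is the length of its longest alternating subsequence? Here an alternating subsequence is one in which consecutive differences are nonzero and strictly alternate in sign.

8

A longest alternating subsequence is 4, 9, 1, 5, 4, 10, 7, 12 (positions 1,3,4,5,6,8,11,12); its 7 consecutive differences strictly alternate in sign, and length 8 is optimal.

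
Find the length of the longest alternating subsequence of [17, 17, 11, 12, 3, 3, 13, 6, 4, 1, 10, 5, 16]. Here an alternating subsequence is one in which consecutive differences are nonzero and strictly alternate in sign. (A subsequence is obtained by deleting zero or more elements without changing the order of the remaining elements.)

A longest alternating subsequence is 17, 11, 12, 3, 13, 6, 10, 5, 16 (positions 1,3,4,5,7,8,11,12,13); its 8 consecutive differences strictly alternate in sign, and length 9 is optimal.

9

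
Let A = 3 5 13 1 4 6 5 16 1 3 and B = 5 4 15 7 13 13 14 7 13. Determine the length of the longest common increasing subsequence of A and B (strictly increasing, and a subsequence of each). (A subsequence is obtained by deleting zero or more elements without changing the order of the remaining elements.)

2

For each value that appears in both, track the longest common increasing run ending there.
The best achievable length is 2; one witness is 5, 13 (A-positions 2,3, B-positions 1,5).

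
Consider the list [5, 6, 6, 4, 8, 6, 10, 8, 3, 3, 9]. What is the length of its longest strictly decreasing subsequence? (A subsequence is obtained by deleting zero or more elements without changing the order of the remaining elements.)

One longest decreasing subsequence is 5, 4, 3 (positions 1,4,9), of length 3; no longer one exists.

3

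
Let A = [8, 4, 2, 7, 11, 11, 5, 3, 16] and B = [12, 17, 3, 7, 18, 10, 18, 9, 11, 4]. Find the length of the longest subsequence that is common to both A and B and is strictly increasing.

A longest common strictly increasing subsequence is 7, 11 (length 2); it appears in order in both A and B, and no longer such subsequence exists.

2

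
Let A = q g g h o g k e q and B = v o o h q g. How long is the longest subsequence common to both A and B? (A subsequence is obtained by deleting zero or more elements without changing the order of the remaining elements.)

2

A longest common subsequence is qg (length 2); the LCS DP confirms no longer common subsequence exists.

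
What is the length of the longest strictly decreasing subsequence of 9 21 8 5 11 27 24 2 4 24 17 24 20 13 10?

5

Let dp[i] be the longest decreasing subsequence ending at position i. Then dp = [1, 1, 2, 3, 2, 1, 2, 4, 4, 2, 3, 2, 3, 4, 5].
The maximum is 5; one witness is 27, 24, 17, 13, 10 at positions 6,7,11,14,15.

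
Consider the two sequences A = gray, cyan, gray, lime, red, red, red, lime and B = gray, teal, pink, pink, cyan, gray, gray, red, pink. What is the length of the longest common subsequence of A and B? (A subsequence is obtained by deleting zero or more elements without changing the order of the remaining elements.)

4

Backtracking the LCS table gives one alignment: gray (A1,B1) → cyan (A2,B5) → gray (A3,B7) → red (A5,B8).
So the longest common subsequence has length 4.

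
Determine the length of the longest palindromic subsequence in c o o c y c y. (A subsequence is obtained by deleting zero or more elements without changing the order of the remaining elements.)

Using dp[i][j] = 2 + dp[i+1][j−1] if the ends match, else max(dp[i+1][j], dp[i][j−1]):
dp[1][7] = 4. A witness is cooc at positions 1,2,3,6.

4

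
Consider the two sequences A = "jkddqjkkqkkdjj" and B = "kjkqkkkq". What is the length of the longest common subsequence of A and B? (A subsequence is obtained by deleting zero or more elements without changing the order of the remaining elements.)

A longest common subsequence is jkqkkq (length 6); the LCS DP confirms no longer common subsequence exists.

6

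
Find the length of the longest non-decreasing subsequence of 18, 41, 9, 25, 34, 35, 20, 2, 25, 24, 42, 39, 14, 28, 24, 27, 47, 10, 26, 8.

6

One longest non-decreasing subsequence is 18, 25, 34, 35, 42, 47 (positions 1,4,5,6,11,17), of length 6; no longer one exists.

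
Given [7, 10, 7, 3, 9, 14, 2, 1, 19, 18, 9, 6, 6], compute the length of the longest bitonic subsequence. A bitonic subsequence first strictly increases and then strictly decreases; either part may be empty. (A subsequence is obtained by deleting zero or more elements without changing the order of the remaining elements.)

One longest bitonic subsequence is 7, 10, 14, 19, 18, 9, 6 (positions 1,2,6,9,10,11,13): it rises to 19 then falls. Length 7 is optimal.

7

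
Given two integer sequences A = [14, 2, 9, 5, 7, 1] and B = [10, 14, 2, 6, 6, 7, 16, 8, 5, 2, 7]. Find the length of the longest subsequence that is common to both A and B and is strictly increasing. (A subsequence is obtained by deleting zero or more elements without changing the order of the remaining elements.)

A longest common strictly increasing subsequence is 2, 5, 7 (length 3); it appears in order in both A and B, and no longer such subsequence exists.

3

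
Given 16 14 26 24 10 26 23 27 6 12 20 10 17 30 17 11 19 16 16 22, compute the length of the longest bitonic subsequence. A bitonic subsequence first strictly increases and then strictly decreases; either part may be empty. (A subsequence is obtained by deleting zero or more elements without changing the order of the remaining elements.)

One longest bitonic subsequence is 16, 26, 24, 23, 20, 19, 16 (positions 1,3,4,7,11,17,19): it rises to 26 then falls. Length 7 is optimal.

7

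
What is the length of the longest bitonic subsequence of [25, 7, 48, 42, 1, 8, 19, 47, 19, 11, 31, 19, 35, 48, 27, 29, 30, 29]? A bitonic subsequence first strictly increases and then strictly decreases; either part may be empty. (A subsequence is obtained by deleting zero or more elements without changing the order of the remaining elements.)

Let inc[i] be the LIS ending at i and dec[i] the longest strictly decreasing subsequence starting at i. inc = [1, 1, 2, 2, 1, 2, 3, 4, 3, 3, 4, 4, 5, 6, 5, 6, 7, 6], dec = [3, 2, 5, 4, 1, 1, 2, 4, 2, 1, 3, 1, 3, 3, 1, 1, 2, 1].
max_i inc[i]+dec[i]−1 = 8, with one witness 7, 8, 19, 31, 35, 48, 30, 29.

8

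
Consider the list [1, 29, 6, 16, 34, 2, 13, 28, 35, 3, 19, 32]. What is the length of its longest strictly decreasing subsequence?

4

One longest decreasing subsequence is 29, 16, 13, 3 (positions 2,4,7,10), of length 4; no longer one exists.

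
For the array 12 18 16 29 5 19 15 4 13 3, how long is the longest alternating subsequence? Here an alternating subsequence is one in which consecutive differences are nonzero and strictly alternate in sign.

9

A longest alternating subsequence is 12, 18, 16, 29, 5, 19, 4, 13, 3 (positions 1,2,3,4,5,6,8,9,10); its 8 consecutive differences strictly alternate in sign, and length 9 is optimal.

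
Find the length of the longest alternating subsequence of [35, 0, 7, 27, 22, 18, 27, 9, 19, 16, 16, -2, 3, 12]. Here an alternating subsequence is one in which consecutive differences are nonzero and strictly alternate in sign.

A longest alternating subsequence is 35, 0, 27, 22, 27, 9, 19, -2, 3 (positions 1,2,4,5,7,8,9,12,13); its 8 consecutive differences strictly alternate in sign, and length 9 is optimal.

9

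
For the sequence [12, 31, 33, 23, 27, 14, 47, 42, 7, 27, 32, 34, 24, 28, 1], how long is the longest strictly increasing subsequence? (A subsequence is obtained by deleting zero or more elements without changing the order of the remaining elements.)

Scanning left to right, the best length ending at each element is: 12→1, 31→2, 33→3, 23→2, 27→3, 14→2, 47→4, 42→4, 7→1, 27→3, 32→4, 34→5, 24→3, 28→4, 1→1.
So the longest increasing subsequence has length 5, e.g. 12, 23, 27, 32, 34.

5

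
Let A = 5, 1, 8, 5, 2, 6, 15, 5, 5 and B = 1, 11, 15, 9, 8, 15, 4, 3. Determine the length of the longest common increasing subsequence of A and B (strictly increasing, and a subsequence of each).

3

A longest common strictly increasing subsequence is 1, 8, 15 (length 3); it appears in order in both A and B, and no longer such subsequence exists.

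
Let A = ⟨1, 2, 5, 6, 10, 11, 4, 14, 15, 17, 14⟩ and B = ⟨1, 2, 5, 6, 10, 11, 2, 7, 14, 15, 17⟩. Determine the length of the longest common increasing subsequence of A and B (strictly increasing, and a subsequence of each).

9

For each value that appears in both, track the longest common increasing run ending there.
The best achievable length is 9; one witness is 1, 2, 5, 6, 10, 11, 14, 15, 17 (A-positions 1,2,3,4,5,6,8,9,10, B-positions 1,2,3,4,5,6,9,10,11).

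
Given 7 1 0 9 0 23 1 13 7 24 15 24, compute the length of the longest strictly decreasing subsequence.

Let dp[i] be the longest decreasing subsequence ending at position i. Then dp = [1, 2, 3, 1, 3, 1, 2, 2, 3, 1, 2, 1].
The maximum is 3; one witness is 7, 1, 0 at positions 1,2,3.

3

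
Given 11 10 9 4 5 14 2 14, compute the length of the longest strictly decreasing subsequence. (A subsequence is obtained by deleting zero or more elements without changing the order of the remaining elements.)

Let dp[i] be the longest decreasing subsequence ending at position i. Then dp = [1, 2, 3, 4, 4, 1, 5, 1].
The maximum is 5; one witness is 11, 10, 9, 4, 2 at positions 1,2,3,4,7.

5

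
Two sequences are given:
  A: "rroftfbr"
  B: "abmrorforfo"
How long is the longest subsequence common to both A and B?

A longest common subsequence is rrof (length 4); the LCS DP confirms no longer common subsequence exists.

4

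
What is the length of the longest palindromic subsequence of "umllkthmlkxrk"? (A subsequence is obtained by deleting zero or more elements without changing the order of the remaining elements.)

4

One longest palindromic subsequence is mllm (positions 2,3,4,8); it reads the same forward and backward, and the interval DP gives dp[1][13] = 4.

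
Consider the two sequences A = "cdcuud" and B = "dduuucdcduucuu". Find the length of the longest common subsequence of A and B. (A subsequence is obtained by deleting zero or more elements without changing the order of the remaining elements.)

5

Backtracking the LCS table gives one alignment: c (A1,B8) → d (A2,B9) → c (A3,B12) → u (A4,B13) → u (A5,B14).
So the longest common subsequence has length 5.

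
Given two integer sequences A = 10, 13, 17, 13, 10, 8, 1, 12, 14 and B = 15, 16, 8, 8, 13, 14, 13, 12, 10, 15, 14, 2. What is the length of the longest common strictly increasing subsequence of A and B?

For each value that appears in both, track the longest common increasing run ending there.
The best achievable length is 3; one witness is 8, 12, 14 (A-positions 6,8,9, B-positions 3,8,11).

3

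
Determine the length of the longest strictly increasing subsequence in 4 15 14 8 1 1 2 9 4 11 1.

One longest increasing subsequence is 4, 8, 9, 11 (positions 1,4,8,10), of length 4; no longer one exists.

4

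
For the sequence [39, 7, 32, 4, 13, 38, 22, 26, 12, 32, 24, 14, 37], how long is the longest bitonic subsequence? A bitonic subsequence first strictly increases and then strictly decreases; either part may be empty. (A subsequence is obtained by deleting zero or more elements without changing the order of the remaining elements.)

7

Let inc[i] be the LIS ending at i and dec[i] the longest strictly decreasing subsequence starting at i. inc = [1, 1, 2, 1, 2, 3, 3, 4, 2, 5, 4, 3, 6], dec = [5, 2, 4, 1, 2, 4, 2, 3, 1, 3, 2, 1, 1].
max_i inc[i]+dec[i]−1 = 7, with one witness 7, 13, 22, 26, 32, 24, 14.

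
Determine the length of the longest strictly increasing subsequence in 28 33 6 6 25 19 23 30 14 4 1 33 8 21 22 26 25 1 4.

Let dp[i] be the longest increasing subsequence ending at position i. Then dp = [1, 2, 1, 1, 2, 2, 3, 4, 2, 1, 1, 5, 2, 3, 4, 5, 5, 1, 2].
The maximum is 5; one witness is 6, 19, 23, 30, 33 at positions 3,6,7,8,12.

5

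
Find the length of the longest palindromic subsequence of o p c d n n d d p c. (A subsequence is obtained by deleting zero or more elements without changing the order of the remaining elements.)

Using dp[i][j] = 2 + dp[i+1][j−1] if the ends match, else max(dp[i+1][j], dp[i][j−1]):
dp[1][10] = 6. A witness is cdnndc at positions 3,4,5,6,8,10.

6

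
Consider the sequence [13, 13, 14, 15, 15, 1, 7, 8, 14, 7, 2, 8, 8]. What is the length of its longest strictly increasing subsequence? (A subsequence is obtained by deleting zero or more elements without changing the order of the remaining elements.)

One longest increasing subsequence is 1, 7, 8, 14 (positions 6,7,8,9), of length 4; no longer one exists.

4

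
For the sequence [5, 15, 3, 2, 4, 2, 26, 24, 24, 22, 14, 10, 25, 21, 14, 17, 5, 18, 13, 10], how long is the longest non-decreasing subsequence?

6

Scanning left to right, the best length ending at each element is: 5→1, 15→2, 3→1, 2→1, 4→2, 2→2, 26→3, 24→3, 24→4, 22→3, 14→3, 10→3, 25→5, 21→4, 14→4, 17→5, 5→3, 18→6, 13→4, 10→4.
So the longest non-decreasing subsequence has length 6, e.g. 3, 4, 14, 14, 17, 18.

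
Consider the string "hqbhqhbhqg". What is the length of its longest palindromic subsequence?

Using dp[i][j] = 2 + dp[i+1][j−1] if the ends match, else max(dp[i+1][j], dp[i][j−1]):
dp[1][10] = 7. A witness is qbhqhbq at positions 2,3,4,5,6,7,9.

7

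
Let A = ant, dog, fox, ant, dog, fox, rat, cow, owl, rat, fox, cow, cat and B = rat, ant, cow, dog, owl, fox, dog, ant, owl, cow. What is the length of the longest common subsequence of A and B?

6

Backtracking the LCS table gives one alignment: ant (A1,B2) → dog (A2,B4) → fox (A3,B6) → ant (A4,B8) → owl (A9,B9) → cow (A12,B10).
So the longest common subsequence has length 6.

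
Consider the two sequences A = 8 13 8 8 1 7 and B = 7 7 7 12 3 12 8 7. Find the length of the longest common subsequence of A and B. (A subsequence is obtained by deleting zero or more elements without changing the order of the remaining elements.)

2

A longest common subsequence is 8, 7 (length 2); the LCS DP confirms no longer common subsequence exists.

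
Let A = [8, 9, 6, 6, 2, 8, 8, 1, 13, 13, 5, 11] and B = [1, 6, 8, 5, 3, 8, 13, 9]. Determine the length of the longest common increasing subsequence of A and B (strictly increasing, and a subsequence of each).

3

For each value that appears in both, track the longest common increasing run ending there.
The best achievable length is 3; one witness is 6, 8, 13 (A-positions 3,6,9, B-positions 2,3,7).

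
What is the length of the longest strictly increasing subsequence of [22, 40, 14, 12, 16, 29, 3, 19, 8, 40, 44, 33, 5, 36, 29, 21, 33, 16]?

Scanning left to right, the best length ending at each element is: 22→1, 40→2, 14→1, 12→1, 16→2, 29→3, 3→1, 19→3, 8→2, 40→4, 44→5, 33→4, 5→2, 36→5, 29→4, 21→4, 33→5, 16→3.
So the longest increasing subsequence has length 5, e.g. 14, 16, 29, 40, 44.

5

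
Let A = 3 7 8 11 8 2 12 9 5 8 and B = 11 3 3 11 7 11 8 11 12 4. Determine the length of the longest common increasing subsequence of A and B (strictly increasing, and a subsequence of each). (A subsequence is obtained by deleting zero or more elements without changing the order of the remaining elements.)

A longest common strictly increasing subsequence is 3, 7, 8, 11, 12 (length 5); it appears in order in both A and B, and no longer such subsequence exists.

5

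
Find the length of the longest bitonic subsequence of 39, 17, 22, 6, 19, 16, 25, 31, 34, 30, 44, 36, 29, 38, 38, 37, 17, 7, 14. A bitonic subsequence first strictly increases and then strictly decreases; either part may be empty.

10

Let inc[i] be the LIS ending at i and dec[i] the longest strictly decreasing subsequence starting at i. inc = [1, 1, 2, 1, 2, 2, 3, 4, 5, 4, 6, 6, 4, 7, 7, 7, 3, 2, 3], dec = [6, 3, 4, 1, 3, 2, 3, 5, 5, 4, 5, 4, 3, 4, 4, 3, 2, 1, 1].
max_i inc[i]+dec[i]−1 = 10, with one witness 17, 22, 25, 31, 34, 44, 38, 37, 17, 14.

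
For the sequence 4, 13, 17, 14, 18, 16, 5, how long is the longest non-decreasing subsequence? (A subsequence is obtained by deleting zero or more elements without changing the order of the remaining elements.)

4

Let dp[i] be the longest non-decreasing subsequence ending at position i. Then dp = [1, 2, 3, 3, 4, 4, 2].
The maximum is 4; one witness is 4, 13, 17, 18 at positions 1,2,3,5.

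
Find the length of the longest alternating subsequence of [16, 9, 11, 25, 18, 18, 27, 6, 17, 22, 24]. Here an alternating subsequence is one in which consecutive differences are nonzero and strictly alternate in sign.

A longest alternating subsequence is 16, 9, 25, 18, 27, 6, 17 (positions 1,2,4,5,7,8,9); its 6 consecutive differences strictly alternate in sign, and length 7 is optimal.

7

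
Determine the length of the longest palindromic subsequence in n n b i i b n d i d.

6

One longest palindromic subsequence is nbiibn (positions 2,3,4,5,6,7); it reads the same forward and backward, and the interval DP gives dp[1][10] = 6.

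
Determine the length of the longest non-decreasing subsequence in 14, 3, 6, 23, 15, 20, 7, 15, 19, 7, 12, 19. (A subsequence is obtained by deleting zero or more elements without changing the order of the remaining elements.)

6

Let dp[i] be the longest non-decreasing subsequence ending at position i. Then dp = [1, 1, 2, 3, 3, 4, 3, 4, 5, 4, 5, 6].
The maximum is 6; one witness is 3, 6, 15, 15, 19, 19 at positions 2,3,5,8,9,12.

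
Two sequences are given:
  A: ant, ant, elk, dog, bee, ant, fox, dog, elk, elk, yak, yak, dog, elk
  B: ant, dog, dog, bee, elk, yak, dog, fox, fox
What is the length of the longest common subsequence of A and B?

Backtracking the LCS table gives one alignment: ant (A1,B1) → dog (A4,B3) → bee (A5,B4) → elk (A10,B5) → yak (A12,B6) → dog (A13,B7).
So the longest common subsequence has length 6.

6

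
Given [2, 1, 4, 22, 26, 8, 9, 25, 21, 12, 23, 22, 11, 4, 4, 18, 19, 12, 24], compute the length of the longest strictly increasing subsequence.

8

Let dp[i] be the longest increasing subsequence ending at position i. Then dp = [1, 1, 2, 3, 4, 3, 4, 5, 5, 5, 6, 6, 5, 2, 2, 6, 7, 6, 8].
The maximum is 8; one witness is 2, 4, 8, 9, 12, 18, 19, 24 at positions 1,3,6,7,10,16,17,19.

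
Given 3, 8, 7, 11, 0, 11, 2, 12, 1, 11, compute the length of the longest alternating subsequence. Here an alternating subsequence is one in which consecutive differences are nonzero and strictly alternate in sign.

Track the best alternating length ending on an up-step vs a down-step at each position: up/down = 1/1, 2/1, 2/3, 4/1, 1/5, 6/1, 6/7, 8/1, 6/9, 10/9.
The maximum over both is 10; one such subsequence is 3, 8, 7, 11, 0, 11, 2, 12, 1, 11.

10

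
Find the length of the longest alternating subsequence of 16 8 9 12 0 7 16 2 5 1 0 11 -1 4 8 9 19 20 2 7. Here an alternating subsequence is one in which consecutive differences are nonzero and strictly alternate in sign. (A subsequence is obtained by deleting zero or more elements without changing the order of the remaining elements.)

Track the best alternating length ending on an up-step vs a down-step at each position: up/down = 1/1, 1/2, 3/2, 3/2, 1/4, 5/4, 5/1, 5/6, 7/6, 5/8, 1/8, 9/6, 1/10, 11/10, 11/10, 11/10, 11/1, 11/1, 11/12, 13/12.
The maximum over both is 13; one such subsequence is 16, 8, 9, 0, 7, 2, 5, 1, 11, -1, 4, 2, 7.

13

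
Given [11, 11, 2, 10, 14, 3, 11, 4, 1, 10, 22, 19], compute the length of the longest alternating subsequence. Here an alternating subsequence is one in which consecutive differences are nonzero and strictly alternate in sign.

A longest alternating subsequence is 11, 2, 10, 3, 11, 4, 22, 19 (positions 1,3,4,6,7,8,11,12); its 7 consecutive differences strictly alternate in sign, and length 8 is optimal.

8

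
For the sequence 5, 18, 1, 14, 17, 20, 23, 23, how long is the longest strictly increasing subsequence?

5

Let dp[i] be the longest increasing subsequence ending at position i. Then dp = [1, 2, 1, 2, 3, 4, 5, 5].
The maximum is 5; one witness is 5, 14, 17, 20, 23 at positions 1,4,5,6,7.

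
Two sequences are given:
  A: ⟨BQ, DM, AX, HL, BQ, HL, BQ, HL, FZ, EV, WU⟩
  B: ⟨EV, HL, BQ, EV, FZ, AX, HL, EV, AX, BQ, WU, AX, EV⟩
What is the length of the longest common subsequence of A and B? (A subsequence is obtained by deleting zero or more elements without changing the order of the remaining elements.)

Backtracking the LCS table gives one alignment: BQ (A1,B3) → AX (A3,B6) → HL (A4,B7) → BQ (A5,B10) → EV (A10,B13).
So the longest common subsequence has length 5.

5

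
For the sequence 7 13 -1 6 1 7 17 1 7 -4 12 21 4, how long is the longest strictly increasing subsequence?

5

One longest increasing subsequence is -1, 6, 7, 17, 21 (positions 3,4,6,7,12), of length 5; no longer one exists.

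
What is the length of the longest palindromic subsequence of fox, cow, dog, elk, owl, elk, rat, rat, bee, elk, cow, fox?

Using dp[i][j] = 2 + dp[i+1][j−1] if the ends match, else max(dp[i+1][j], dp[i][j−1]):
dp[1][12] = 8. A witness is fox cow elk rat rat elk cow fox at positions 1,2,4,7,8,10,11,12.

8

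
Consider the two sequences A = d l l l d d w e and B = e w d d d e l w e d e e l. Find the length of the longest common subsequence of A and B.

5

A longest common subsequence is dddwe (length 5); the LCS DP confirms no longer common subsequence exists.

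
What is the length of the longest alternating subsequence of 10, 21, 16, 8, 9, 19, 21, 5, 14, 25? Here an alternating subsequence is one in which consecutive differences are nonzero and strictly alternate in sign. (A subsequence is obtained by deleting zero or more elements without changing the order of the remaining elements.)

6

Track the best alternating length ending on an up-step vs a down-step at each position: up/down = 1/1, 2/1, 2/3, 1/3, 4/3, 4/3, 4/1, 1/5, 6/5, 6/1.
The maximum over both is 6; one such subsequence is 10, 21, 8, 9, 5, 14.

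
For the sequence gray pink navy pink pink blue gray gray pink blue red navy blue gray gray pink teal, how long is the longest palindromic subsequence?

9

One longest palindromic subsequence is pink gray gray blue navy blue gray gray pink (positions 5,7,8,10,12,13,14,15,16); it reads the same forward and backward, and the interval DP gives dp[1][17] = 9.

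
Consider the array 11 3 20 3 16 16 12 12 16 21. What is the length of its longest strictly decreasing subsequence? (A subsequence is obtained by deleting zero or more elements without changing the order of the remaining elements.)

3

Scanning left to right, the best length ending at each element is: 11→1, 3→2, 20→1, 3→2, 16→2, 16→2, 12→3, 12→3, 16→2, 21→1.
So the longest decreasing subsequence has length 3, e.g. 20, 16, 12.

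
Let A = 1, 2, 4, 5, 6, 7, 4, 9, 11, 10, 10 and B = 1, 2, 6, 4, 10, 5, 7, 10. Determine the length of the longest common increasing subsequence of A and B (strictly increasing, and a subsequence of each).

6

A longest common strictly increasing subsequence is 1, 2, 4, 5, 7, 10 (length 6); it appears in order in both A and B, and no longer such subsequence exists.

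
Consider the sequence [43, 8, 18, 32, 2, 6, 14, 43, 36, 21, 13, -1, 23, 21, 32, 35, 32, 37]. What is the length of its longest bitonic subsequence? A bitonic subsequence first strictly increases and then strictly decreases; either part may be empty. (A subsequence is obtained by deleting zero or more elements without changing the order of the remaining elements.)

Let inc[i] be the LIS ending at i and dec[i] the longest strictly decreasing subsequence starting at i. inc = [1, 1, 2, 3, 1, 2, 3, 4, 4, 4, 3, 1, 5, 4, 6, 7, 6, 8], dec = [5, 3, 4, 4, 2, 2, 3, 5, 4, 3, 2, 1, 2, 1, 1, 2, 1, 1].
max_i inc[i]+dec[i]−1 = 8, with one witness 8, 18, 32, 43, 36, 21, 13, -1.

8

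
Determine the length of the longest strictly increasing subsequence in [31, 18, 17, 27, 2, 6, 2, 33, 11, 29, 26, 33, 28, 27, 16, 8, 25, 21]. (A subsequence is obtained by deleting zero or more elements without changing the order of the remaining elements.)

Let dp[i] be the longest increasing subsequence ending at position i. Then dp = [1, 1, 1, 2, 1, 2, 1, 3, 3, 4, 4, 5, 5, 5, 4, 3, 5, 5].
The maximum is 5; one witness is 2, 6, 11, 29, 33 at positions 5,6,9,10,12.

5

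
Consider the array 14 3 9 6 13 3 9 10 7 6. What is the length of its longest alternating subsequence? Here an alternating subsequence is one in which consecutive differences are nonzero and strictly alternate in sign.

8

Track the best alternating length ending on an up-step vs a down-step at each position: up/down = 1/1, 1/2, 3/2, 3/4, 5/2, 1/6, 7/6, 7/6, 7/8, 7/8.
The maximum over both is 8; one such subsequence is 14, 3, 9, 6, 13, 3, 9, 7.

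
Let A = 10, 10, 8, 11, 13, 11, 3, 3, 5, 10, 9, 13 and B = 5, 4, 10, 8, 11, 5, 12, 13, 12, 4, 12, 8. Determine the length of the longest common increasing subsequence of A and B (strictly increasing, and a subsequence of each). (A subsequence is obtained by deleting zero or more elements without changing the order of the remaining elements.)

For each value that appears in both, track the longest common increasing run ending there.
The best achievable length is 3; one witness is 10, 11, 13 (A-positions 1,4,5, B-positions 3,5,8).

3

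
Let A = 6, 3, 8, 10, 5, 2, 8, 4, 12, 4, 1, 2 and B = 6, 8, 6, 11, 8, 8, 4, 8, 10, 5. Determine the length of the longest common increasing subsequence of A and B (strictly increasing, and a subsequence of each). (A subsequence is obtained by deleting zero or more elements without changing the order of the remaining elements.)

3

For each value that appears in both, track the longest common increasing run ending there.
The best achievable length is 3; one witness is 6, 8, 10 (A-positions 1,3,4, B-positions 1,2,9).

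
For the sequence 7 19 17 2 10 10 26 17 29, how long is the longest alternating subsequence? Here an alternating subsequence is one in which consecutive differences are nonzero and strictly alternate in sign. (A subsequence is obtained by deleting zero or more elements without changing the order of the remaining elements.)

A longest alternating subsequence is 7, 19, 17, 26, 17, 29 (positions 1,2,3,7,8,9); its 5 consecutive differences strictly alternate in sign, and length 6 is optimal.

6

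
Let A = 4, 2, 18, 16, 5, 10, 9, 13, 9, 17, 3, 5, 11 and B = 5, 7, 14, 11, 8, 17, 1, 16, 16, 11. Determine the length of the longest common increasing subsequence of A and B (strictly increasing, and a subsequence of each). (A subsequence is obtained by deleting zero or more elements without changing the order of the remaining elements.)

2

A longest common strictly increasing subsequence is 5, 11 (length 2); it appears in order in both A and B, and no longer such subsequence exists.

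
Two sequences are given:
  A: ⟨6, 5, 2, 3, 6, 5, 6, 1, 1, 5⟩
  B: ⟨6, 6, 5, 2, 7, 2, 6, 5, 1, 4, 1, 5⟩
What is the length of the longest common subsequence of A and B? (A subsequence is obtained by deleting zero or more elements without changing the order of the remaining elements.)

8

Backtracking the LCS table gives one alignment: 6 (A1,B2) → 5 (A2,B3) → 2 (A3,B6) → 6 (A5,B7) → 5 (A6,B8) → 1 (A8,B9) → 1 (A9,B11) → 5 (A10,B12).
So the longest common subsequence has length 8.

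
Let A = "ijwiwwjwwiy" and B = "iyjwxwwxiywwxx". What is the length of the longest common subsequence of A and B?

Backtracking the LCS table gives one alignment: i (A1,B1) → j (A2,B3) → w (A3,B4) → w (A5,B6) → w (A6,B7) → w (A8,B11) → w (A9,B12).
So the longest common subsequence has length 7.

7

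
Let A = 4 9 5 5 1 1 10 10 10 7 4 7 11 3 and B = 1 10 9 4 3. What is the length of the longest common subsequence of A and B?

4

Backtracking the LCS table gives one alignment: 1 (A6,B1) → 10 (A7,B2) → 4 (A11,B4) → 3 (A14,B5).
So the longest common subsequence has length 4.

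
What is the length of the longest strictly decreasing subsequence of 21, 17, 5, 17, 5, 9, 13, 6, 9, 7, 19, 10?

5

Scanning left to right, the best length ending at each element is: 21→1, 17→2, 5→3, 17→2, 5→3, 9→3, 13→3, 6→4, 9→4, 7→5, 19→2, 10→4.
So the longest decreasing subsequence has length 5, e.g. 21, 17, 13, 9, 7.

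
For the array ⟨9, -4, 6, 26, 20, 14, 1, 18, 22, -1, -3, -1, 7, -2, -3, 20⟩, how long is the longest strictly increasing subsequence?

Let dp[i] be the longest increasing subsequence ending at position i. Then dp = [1, 1, 2, 3, 3, 3, 2, 4, 5, 2, 2, 3, 4, 3, 2, 5].
The maximum is 5; one witness is -4, 6, 14, 18, 22 at positions 2,3,6,8,9.

5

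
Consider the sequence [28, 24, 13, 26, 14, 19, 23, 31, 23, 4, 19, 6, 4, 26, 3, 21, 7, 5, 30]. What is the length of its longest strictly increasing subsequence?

6

Let dp[i] be the longest increasing subsequence ending at position i. Then dp = [1, 1, 1, 2, 2, 3, 4, 5, 4, 1, 3, 2, 1, 5, 1, 4, 3, 2, 6].
The maximum is 6; one witness is 13, 14, 19, 23, 26, 30 at positions 3,5,6,7,14,19.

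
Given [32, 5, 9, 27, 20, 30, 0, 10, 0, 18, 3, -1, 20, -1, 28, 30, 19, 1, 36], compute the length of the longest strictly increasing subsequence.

Let dp[i] be the longest increasing subsequence ending at position i. Then dp = [1, 1, 2, 3, 3, 4, 1, 3, 1, 4, 2, 1, 5, 1, 6, 7, 5, 2, 8].
The maximum is 8; one witness is 5, 9, 10, 18, 20, 28, 30, 36 at positions 2,3,8,10,13,15,16,19.

8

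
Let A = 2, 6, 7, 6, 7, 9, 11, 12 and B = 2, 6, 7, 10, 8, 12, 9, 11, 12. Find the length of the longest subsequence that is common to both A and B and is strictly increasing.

6

For each value that appears in both, track the longest common increasing run ending there.
The best achievable length is 6; one witness is 2, 6, 7, 9, 11, 12 (A-positions 1,2,3,6,7,8, B-positions 1,2,3,7,8,9).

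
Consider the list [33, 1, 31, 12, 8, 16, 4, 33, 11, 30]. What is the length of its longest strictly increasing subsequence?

One longest increasing subsequence is 1, 12, 16, 33 (positions 2,4,6,8), of length 4; no longer one exists.

4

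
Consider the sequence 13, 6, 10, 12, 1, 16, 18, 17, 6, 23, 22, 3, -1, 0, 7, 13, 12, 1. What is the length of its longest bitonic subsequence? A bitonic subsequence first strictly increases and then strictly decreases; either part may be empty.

Let inc[i] be the LIS ending at i and dec[i] the longest strictly decreasing subsequence starting at i. inc = [1, 1, 2, 3, 1, 4, 5, 5, 2, 6, 6, 2, 1, 2, 3, 4, 4, 3], dec = [5, 3, 4, 4, 2, 4, 5, 4, 3, 5, 4, 2, 1, 1, 2, 3, 2, 1].
max_i inc[i]+dec[i]−1 = 10, with one witness 6, 10, 12, 16, 18, 23, 22, 13, 12, 1.

10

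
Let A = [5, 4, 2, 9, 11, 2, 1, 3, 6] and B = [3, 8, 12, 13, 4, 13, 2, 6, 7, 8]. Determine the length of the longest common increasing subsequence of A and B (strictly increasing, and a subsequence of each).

2

A longest common strictly increasing subsequence is 3, 6 (length 2); it appears in order in both A and B, and no longer such subsequence exists.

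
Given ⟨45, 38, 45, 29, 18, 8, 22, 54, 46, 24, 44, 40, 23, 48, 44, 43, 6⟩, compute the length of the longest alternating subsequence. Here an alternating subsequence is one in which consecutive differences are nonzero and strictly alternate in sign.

Track the best alternating length ending on an up-step vs a down-step at each position: up/down = 1/1, 1/2, 3/1, 1/4, 1/4, 1/4, 5/4, 5/1, 5/6, 5/6, 7/6, 7/8, 5/8, 9/6, 9/10, 9/10, 1/10.
The maximum over both is 10; one such subsequence is 45, 38, 45, 29, 54, 24, 44, 40, 48, 44.

10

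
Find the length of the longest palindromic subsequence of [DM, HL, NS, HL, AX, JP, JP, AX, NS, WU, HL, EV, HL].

Using dp[i][j] = 2 + dp[i+1][j−1] if the ends match, else max(dp[i+1][j], dp[i][j−1]):
dp[1][13] = 8. A witness is HL HL AX JP JP AX HL HL at positions 2,4,5,6,7,8,11,13.

8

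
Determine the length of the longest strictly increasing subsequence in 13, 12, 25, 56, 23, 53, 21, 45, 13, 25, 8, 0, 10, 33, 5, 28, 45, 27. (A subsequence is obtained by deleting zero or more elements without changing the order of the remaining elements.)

One longest increasing subsequence is 13, 23, 25, 33, 45 (positions 1,5,10,14,17), of length 5; no longer one exists.

5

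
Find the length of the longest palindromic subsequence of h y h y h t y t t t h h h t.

10

One longest palindromic subsequence is hhhtttthhh (positions 1,3,5,6,8,9,10,11,12,13); it reads the same forward and backward, and the interval DP gives dp[1][14] = 10.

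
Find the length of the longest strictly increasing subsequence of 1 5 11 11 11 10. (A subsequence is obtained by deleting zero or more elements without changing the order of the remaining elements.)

One longest increasing subsequence is 1, 5, 11 (positions 1,2,3), of length 3; no longer one exists.

3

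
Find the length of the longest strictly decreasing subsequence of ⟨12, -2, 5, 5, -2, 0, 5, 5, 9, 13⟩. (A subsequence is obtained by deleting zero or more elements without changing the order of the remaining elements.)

3

Scanning left to right, the best length ending at each element is: 12→1, -2→2, 5→2, 5→2, -2→3, 0→3, 5→2, 5→2, 9→2, 13→1.
So the longest decreasing subsequence has length 3, e.g. 12, 5, -2.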